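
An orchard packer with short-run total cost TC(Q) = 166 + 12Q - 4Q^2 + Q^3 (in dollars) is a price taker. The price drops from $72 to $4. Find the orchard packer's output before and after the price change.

AVC = 12 - 4Q + Q^2, minimized at Q = 2 where min AVC = $8. MC = 12 - 8Q + 3Q^2.
With P = $72 above the shutdown price, P = MC gives Q = 6.
At P = $4 < min AVC = $8, price no longer covers variable cost at any output, so the firm shuts down: Q = 0.

Output falls from 6 to 0 (the firm shuts down)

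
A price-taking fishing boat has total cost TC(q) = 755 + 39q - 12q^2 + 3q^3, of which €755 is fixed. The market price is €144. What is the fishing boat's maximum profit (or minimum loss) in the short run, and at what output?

Profit = -€305 at q = 5

AVC = 39 - 12q + 3q^2 has its minimum €27 at q = 2; price €144 clears that bar, so the firm operates.
MC = 39 - 24q + 9q^2. Setting P = MC and taking the root on the rising branch gives q* = 5.
TR = 144·5 = 720. TC = 755 + 270 = 1025. Profit = 720 − 1025 = -€305.
Shutting down would mean losing the fixed cost of €755, so operating at a loss of €305 is better by €450.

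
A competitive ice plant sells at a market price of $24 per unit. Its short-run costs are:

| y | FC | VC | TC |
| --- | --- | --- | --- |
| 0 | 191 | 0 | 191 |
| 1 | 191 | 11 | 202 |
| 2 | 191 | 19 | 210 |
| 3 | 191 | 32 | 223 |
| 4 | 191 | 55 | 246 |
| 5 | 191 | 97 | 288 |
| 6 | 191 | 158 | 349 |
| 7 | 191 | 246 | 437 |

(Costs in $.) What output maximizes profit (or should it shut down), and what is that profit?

Profit at each row (π = 24y − TC): y=0: -191; y=1: -178; y=2: -162; y=3: -151; y=4: -150; y=5: -168; y=6: -205; y=7: -269.
Profit is maximized at y = 4. AVC there is 55/4 = $13.75 ≤ P, so producing beats shutting down (which would give -$191).

y = 4; profit = -$150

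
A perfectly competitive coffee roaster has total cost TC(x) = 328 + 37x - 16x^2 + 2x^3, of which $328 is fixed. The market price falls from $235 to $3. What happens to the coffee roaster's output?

Output falls from 9 to 0 (the firm shuts down)

MC = 37 - 32x + 6x^2; the shutdown threshold is min AVC = $5 (at x = 4).
With P = $235 above the shutdown price, P = MC gives x = 9.
At P = $3 < min AVC = $5, price no longer covers variable cost at any output, so the firm shuts down: x = 0.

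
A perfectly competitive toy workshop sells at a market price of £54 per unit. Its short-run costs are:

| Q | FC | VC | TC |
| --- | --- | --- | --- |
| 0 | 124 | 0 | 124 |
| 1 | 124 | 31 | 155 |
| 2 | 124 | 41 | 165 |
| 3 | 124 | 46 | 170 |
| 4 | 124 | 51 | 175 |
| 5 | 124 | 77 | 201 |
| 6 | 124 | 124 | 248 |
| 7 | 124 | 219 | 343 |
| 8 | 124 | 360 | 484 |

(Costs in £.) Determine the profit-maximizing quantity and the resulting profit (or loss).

Q = 6; profit = £76

Profit at each row (π = 54Q − TC): Q=0: -124; Q=1: -101; Q=2: -57; Q=3: -8; Q=4: 41; Q=5: 69; Q=6: 76; Q=7: 35; Q=8: -52.
Profit is maximized at Q = 6. AVC there is 124/6 = £20.67 ≤ P, so producing beats shutting down (which would give -£124).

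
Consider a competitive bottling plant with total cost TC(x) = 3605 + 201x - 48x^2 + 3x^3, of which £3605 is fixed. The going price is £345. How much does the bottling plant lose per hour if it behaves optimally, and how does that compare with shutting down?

Profit = -£149 at x = 12

AVC = 201 - 48x + 3x^2 has its minimum £9 at x = 8; price £345 clears that bar, so the firm operates.
MC = 201 - 96x + 9x^2. Setting P = MC and taking the root on the rising branch gives x* = 12.
TR = 345·12 = 4140. TC = 3605 + 684 = 4289. Profit = 4140 − 4289 = -£149.
That loss of £149 beats the £3605 the firm would lose by shutting down; producing recovers £3456 of fixed cost.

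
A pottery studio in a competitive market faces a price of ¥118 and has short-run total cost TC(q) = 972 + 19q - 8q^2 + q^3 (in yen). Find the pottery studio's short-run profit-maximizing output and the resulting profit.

AVC = 19 - 8q + q^2 has its minimum ¥3 at q = 4; price ¥118 clears that bar, so the firm operates.
With MC = 19 - 16q + 3q^2, P = MC on the upward-sloping part at q* = 9.
TR = 118·9 = 1062. TC = 972 + 252 = 1224. Profit = 1062 − 1224 = -¥162.
Shutting down would mean losing the fixed cost of ¥972, so operating at a loss of ¥162 is better by ¥810.

Profit = -¥162 at q = 9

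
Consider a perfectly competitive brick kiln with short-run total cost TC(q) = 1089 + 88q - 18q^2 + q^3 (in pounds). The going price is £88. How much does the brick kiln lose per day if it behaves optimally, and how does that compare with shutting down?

AVC = 88 - 18q + q^2 has its minimum £7 at q = 9; price £88 clears that bar, so the firm operates.
MC = 88 - 36q + 3q^2. Setting P = MC and taking the root on the rising branch gives q* = 12.
TR = 88·12 = 1056. TC = 1089 + 192 = 1281. Profit = 1056 − 1281 = -£225.
That loss of £225 beats the £1089 the firm would lose by shutting down; producing recovers £864 of fixed cost.

Profit = -£225 at q = 12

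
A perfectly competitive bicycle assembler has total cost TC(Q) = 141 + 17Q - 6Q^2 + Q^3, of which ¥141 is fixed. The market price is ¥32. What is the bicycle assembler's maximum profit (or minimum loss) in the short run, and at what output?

AVC = 17 - 6Q + Q^2 has its minimum ¥8 at Q = 3; price ¥32 clears that bar, so the firm operates.
With MC = 17 - 12Q + 3Q^2, P = MC on the upward-sloping part at Q* = 5.
TR = 32·5 = 160. TC = 141 + 60 = 201. Profit = 160 − 201 = -¥41.
By producing, the firm covers all variable cost plus ¥100 of fixed cost; shutting down would lose the full ¥141.

Profit = -¥41 at Q = 5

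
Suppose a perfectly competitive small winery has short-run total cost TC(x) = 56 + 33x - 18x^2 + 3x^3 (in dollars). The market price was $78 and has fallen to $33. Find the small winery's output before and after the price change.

MC = 33 - 36x + 9x^2; the shutdown threshold is min AVC = $6 (at x = 3).
At P = $78 ≥ min AVC, set P = MC on the rising branch: x = 5.
At P = $33 ≥ min AVC, set P = MC: x = 4. The firm stays open but cuts output.

Output falls from 5 to 4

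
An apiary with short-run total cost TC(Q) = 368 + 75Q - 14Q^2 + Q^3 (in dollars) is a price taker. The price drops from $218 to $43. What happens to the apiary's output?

Output falls from 13 to 8

AVC = 75 - 14Q + Q^2, minimized at Q = 7 where min AVC = $26. MC = 75 - 28Q + 3Q^2.
With P = $218 above the shutdown price, P = MC gives Q = 13.
At P = $43 ≥ min AVC, set P = MC: Q = 8. The firm stays open but cuts output.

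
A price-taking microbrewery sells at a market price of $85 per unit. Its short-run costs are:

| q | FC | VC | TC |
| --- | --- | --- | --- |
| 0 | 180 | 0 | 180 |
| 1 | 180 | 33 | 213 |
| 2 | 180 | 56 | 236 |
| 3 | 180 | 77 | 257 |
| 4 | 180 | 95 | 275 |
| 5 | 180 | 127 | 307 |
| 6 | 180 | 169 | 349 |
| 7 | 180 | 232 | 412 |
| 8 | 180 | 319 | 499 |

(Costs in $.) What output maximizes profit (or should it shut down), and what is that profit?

q = 7; profit = $183

Tabulate TR − TC: q=0: -180; q=1: -128; q=2: -66; q=3: -2; q=4: 65; q=5: 118; q=6: 161; q=7: 183; q=8: 181.
Profit is maximized at q = 7. AVC there is 232/7 = $33.14 ≤ P, so producing beats shutting down (which would give -$180).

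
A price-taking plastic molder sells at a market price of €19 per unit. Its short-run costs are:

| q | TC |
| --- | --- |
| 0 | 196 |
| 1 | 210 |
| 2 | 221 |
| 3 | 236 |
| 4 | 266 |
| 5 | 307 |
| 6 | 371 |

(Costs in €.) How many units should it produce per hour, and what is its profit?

Compute π = P·q − TC at each output: q=0: -196; q=1: -191; q=2: -183; q=3: -179; q=4: -190; q=5: -212; q=6: -257.
Profit is maximized at q = 3. AVC there is 40/3 = €13.33 ≤ P, so producing beats shutting down (which would give -€196).

q = 3; profit = -€179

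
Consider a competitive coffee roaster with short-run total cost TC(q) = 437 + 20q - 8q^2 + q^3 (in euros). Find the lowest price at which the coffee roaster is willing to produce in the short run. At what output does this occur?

Short-run supply begins at min AVC. From VC = 20q - 8q^2 + q^3, AVC = 20 - 8q + q^2.
At the minimum of AVC, MC = AVC. MC = 20 - 16q + 3q^2; setting MC = AVC gives 2q^2 - 8q = 0, so q = 4. min AVC = 4.
The firm shuts down for any P below €4.

€4 per unit, at q = 4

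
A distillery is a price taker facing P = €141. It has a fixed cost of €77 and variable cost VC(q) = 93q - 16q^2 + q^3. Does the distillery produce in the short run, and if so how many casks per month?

From TC, MC = TC'(q) = 93 - 32q + 3q^2 and AVC = VC/q = 93 - 16q + q^2.
AVC hits its minimum where MC = AVC, at q = 8, giving min AVC = 93 - 16·8 + 8^2 = €29.
Because €141 ≥ €29, revenue can cover variable cost; the firm operates.
Set P = MC: 141 = 93 - 32q + 3q^2 → -48 - 32q + 3q^2 = 0. The roots are q = -4/3 and q = 12; the profit-maximizing output is on the rising part of MC, so q* = 12.
Check: AVC at q = 12 is €45 ≤ P, so revenue covers variable cost.
Profit = P·q − TC = 141·12 − 617 = €1075.

Produce at q = 12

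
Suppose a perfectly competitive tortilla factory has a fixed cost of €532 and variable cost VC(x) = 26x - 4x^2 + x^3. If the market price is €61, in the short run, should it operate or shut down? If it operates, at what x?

Produce at x = 5

Strip out fixed cost: VC = 26x - 4x^2 + x^3. Then AVC = 26 - 4x + x^2 and MC = 26 - 8x + 3x^2.
AVC hits its minimum where MC = AVC, at x = 2, giving min AVC = 26 - 4·2 + 2^2 = €22.
Because €61 ≥ €22, revenue can cover variable cost; the firm operates.
Set P = MC: 61 = 26 - 8x + 3x^2 → -35 - 8x + 3x^2 = 0. The roots are x = -7/3 and x = 5; the profit-maximizing output is on the rising part of MC, so x* = 5.
Check: AVC at x = 5 is €31 ≤ P, so revenue covers variable cost.
Profit = P·x − TC = 61·5 − 687 = -€382, a loss, but smaller than the €532 fixed cost the firm would lose by shutting down.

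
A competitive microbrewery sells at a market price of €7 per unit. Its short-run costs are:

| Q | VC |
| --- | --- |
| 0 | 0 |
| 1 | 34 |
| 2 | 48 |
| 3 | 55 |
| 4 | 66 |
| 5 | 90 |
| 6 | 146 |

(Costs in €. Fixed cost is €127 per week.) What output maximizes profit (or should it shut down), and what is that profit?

Profit at each row (π = 7Q − TC): Q=0: -127; Q=1: -154; Q=2: -161; Q=3: -161; Q=4: -165; Q=5: -182; Q=6: -231.
Profit is highest at Q = 0. Equivalently, the lowest AVC in the table is 66/4 ≈ €16.50 at Q = 4, and P = €7 falls below it — price never covers variable cost, so the firm shuts down and loses only its fixed cost.

Q = 0 (shut down); profit = -€127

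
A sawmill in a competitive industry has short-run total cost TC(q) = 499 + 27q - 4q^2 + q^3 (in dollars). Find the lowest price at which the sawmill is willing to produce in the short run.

$23 per unit

The shutdown price is the minimum of AVC. VC = 27q - 4q^2 + q^3, so AVC = 27 - 4q + q^2.
dAVC/dq = -4 + 2q = 0 gives q = 2. min AVC = 27 - 4·2 + 2^2 = 23.
For P < $23 the firm produces nothing.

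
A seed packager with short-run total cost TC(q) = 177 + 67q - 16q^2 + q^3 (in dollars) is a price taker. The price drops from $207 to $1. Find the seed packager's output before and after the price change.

AVC = 67 - 16q + q^2, minimized at q = 8 where min AVC = $3. MC = 67 - 32q + 3q^2.
At P = $207 ≥ min AVC, set P = MC on the rising branch: q = 14.
At P = $1 < min AVC = $3, price no longer covers variable cost at any output, so the firm shuts down: q = 0.

Output falls from 14 to 0 (the firm shuts down)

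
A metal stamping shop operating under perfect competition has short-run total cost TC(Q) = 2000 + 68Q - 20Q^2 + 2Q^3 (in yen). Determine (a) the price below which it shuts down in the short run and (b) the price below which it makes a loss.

Shutdown price = ¥18; break-even price = ¥268

Shutdown price = min AVC. AVC = 68 - 20Q + 2Q^2, with vertex at Q = 5 and minimum ¥18.
ATC = 2000/Q + 68 - 20Q + 2Q^2. Setting dATC/dQ = −2000/Q^2 − 20 + 4Q = 0 gives Q = 10 (since 4·10^3 − 20·10^2 = 2000).
min ATC = 2000/10 + 68 − 20·10 + 2·10^2 = ¥268. That is the break-even price.
Between these two prices the firm operates at a loss; above ¥268 it earns a profit.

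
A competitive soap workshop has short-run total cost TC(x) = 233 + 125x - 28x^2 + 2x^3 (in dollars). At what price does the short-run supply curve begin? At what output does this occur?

Short-run supply begins at min AVC. From VC = 125x - 28x^2 + 2x^3, AVC = 125 - 28x + 2x^2.
At the minimum of AVC, MC = AVC. MC = 125 - 56x + 6x^2; setting MC = AVC gives 4x^2 - 28x = 0, so x = 7. min AVC = 27.
The firm shuts down for any P below $27.

$27 per unit, at x = 7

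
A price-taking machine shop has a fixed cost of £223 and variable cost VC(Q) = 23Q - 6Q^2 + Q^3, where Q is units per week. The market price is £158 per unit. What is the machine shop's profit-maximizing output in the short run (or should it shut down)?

Variable cost is VC = 23Q - 6Q^2 + Q^3, so AVC = VC/Q = 23 - 6Q + Q^2 and MC = dTC/dQ = 23 - 12Q + 3Q^2.
AVC hits its minimum where MC = AVC, at Q = 3, giving min AVC = 23 - 6·3 + 3^2 = £14.
P = £158 exceeds min AVC = £14, so the firm stays open.
Set P = MC: 158 = 23 - 12Q + 3Q^2 → -135 - 12Q + 3Q^2 = 0. The roots are Q = -5 and Q = 9; the profit-maximizing output is on the rising part of MC, so Q* = 9.
Check: AVC at Q = 9 is £50 ≤ P, so revenue covers variable cost.
Profit = P·Q − TC = 158·9 − 673 = £749.

Produce at Q = 9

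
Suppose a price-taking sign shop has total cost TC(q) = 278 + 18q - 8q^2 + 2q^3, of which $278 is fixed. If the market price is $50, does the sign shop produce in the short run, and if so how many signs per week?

From TC, MC = TC'(q) = 18 - 16q + 6q^2 and AVC = VC/q = 18 - 8q + 2q^2.
The AVC parabola has its vertex at q = 8/4 = 2, where AVC = 18 - 8·2 + 2·2^2 = $10.
P = $50 exceeds min AVC = $10, so the firm stays open.
P = MC gives -32 - 16q + 6q^2 = 0, with roots -4/3 and 4. Take the larger (rising MC): q* = 4.
Check: AVC at q = 4 is $18 ≤ P, so revenue covers variable cost.
Profit = P·q − TC = 50·4 − 350 = -$150, a loss, but smaller than the $278 fixed cost the firm would lose by shutting down.

Produce at q = 4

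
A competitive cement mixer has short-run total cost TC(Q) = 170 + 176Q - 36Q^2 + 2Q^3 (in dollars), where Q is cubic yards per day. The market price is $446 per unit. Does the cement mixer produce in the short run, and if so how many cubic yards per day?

From TC, MC = TC'(Q) = 176 - 72Q + 6Q^2 and AVC = VC/Q = 176 - 36Q + 2Q^2.
AVC is minimized where dAVC/dQ = -36 + 4Q = 0, at Q = 9; min AVC = 176 - 36·9 + 2·9^2 = $14.
Since P = $446 ≥ min AVC = $14, price covers variable cost and the firm should produce.
Solving P = MC: -270 - 72Q + 6Q^2 = 0 ⇒ Q = -3 or 15. On the upward-sloping branch, Q* = 15.
Check: AVC at Q = 15 is $86 ≤ P, so revenue covers variable cost.
Profit = P·Q − TC = 446·15 − 1460 = $5230.

Produce at Q = 15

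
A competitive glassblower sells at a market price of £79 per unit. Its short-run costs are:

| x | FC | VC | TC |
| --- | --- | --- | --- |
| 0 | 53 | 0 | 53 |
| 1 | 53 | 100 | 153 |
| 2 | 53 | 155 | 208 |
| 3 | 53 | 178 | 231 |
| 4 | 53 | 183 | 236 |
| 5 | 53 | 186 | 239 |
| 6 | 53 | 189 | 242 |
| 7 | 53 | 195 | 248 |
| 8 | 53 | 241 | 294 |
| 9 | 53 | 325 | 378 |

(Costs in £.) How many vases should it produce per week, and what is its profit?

Tabulate TR − TC: x=0: -53; x=1: -74; x=2: -50; x=3: 6; x=4: 80; x=5: 156; x=6: 232; x=7: 305; x=8: 338; x=9: 333.
Profit is maximized at x = 8. AVC there is 241/8 = £30.12 ≤ P, so producing beats shutting down (which would give -£53).

x = 8; profit = £338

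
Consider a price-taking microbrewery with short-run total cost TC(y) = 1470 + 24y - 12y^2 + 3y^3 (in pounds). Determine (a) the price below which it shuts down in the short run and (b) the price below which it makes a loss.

Shutdown price = £12; break-even price = £297

AVC = 24 - 12y + 3y^2; minimized at y = 2, giving min AVC = £12. That is the shutdown price.
ATC = 1470/y + 24 - 12y + 3y^2. Setting dATC/dy = −1470/y^2 − 12 + 6y = 0 gives y = 7 (since 6·7^3 − 12·7^2 = 1470).
min ATC = 1470/7 + 24 − 12·7 + 3·7^2 = £297. That is the break-even price.
Between these two prices the firm operates at a loss; above £297 it earns a profit.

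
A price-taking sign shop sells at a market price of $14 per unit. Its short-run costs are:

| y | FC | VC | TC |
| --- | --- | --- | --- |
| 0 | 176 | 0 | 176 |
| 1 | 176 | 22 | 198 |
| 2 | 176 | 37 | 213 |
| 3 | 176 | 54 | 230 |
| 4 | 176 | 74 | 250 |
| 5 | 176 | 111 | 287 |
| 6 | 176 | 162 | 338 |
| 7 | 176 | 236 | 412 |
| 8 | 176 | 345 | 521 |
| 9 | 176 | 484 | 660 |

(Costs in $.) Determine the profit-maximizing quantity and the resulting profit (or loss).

Compute π = P·y − TC at each output: y=0: -176; y=1: -184; y=2: -185; y=3: -188; y=4: -194; y=5: -217; y=6: -254; y=7: -314; y=8: -409; y=9: -534.
Profit is highest at y = 0. Equivalently, the lowest AVC in the table is 54/3 ≈ $18 at y = 3, and P = $14 falls below it — price never covers variable cost, so the firm shuts down and loses only its fixed cost.

y = 0 (shut down); profit = -$176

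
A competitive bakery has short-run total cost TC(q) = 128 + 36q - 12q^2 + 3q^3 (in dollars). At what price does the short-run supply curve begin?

Short-run supply begins at min AVC. From VC = 36q - 12q^2 + 3q^3, AVC = 36 - 12q + 3q^2.
dAVC/dq = -12 + 6q = 0 gives q = 2. min AVC = 36 - 12·2 + 3·2^2 = 24.
So the shutdown price is $24.

$24 per unit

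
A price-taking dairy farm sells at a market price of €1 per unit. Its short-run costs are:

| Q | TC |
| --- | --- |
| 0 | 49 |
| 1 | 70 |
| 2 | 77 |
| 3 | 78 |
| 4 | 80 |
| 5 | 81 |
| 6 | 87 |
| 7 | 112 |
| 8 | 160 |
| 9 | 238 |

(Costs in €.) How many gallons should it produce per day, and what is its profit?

Profit at each row (π = 1Q − TC): Q=0: -49; Q=1: -69; Q=2: -75; Q=3: -75; Q=4: -76; Q=5: -76; Q=6: -81; Q=7: -105; Q=8: -152; Q=9: -229.
Profit is highest at Q = 0. Equivalently, the lowest AVC in the table is 38/6 ≈ €6.33 at Q = 6, and P = €1 falls below it — price never covers variable cost, so the firm shuts down and loses only its fixed cost.

Q = 0 (shut down); profit = -€49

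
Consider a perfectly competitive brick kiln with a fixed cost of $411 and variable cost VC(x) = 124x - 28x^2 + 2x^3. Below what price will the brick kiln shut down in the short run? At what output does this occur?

$26 per unit, at x = 7

Short-run supply begins at min AVC. From VC = 124x - 28x^2 + 2x^3, AVC = 124 - 28x + 2x^2.
dAVC/dx = -28 + 4x = 0 gives x = 7. min AVC = 124 - 28·7 + 2·7^2 = 26.
So the shutdown price is $26.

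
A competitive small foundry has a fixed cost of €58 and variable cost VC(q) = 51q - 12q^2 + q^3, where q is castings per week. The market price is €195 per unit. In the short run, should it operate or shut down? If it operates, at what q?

Strip out fixed cost: VC = 51q - 12q^2 + q^3. Then AVC = 51 - 12q + q^2 and MC = 51 - 24q + 3q^2.
AVC is minimized where dAVC/dq = -12 + 2q = 0, at q = 6; min AVC = 51 - 12·6 + 6^2 = €15.
Since P = €195 ≥ min AVC = €15, price covers variable cost and the firm should produce.
P = MC gives -144 - 24q + 3q^2 = 0, with roots -4 and 12. Take the larger (rising MC): q* = 12.
Check: AVC at q = 12 is €51 ≤ P, so revenue covers variable cost.
Profit = P·q − TC = 195·12 − 670 = €1670.

Produce at q = 12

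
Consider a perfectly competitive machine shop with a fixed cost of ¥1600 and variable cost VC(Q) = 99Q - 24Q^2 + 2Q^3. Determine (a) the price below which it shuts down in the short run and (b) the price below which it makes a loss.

Shutdown price = ¥27; break-even price = ¥219

AVC = 99 - 24Q + 2Q^2; minimized at Q = 6, giving min AVC = ¥27. That is the shutdown price.
ATC = 1600/Q + 99 - 24Q + 2Q^2. Setting dATC/dQ = −1600/Q^2 − 24 + 4Q = 0 gives Q = 10 (since 4·10^3 − 24·10^2 = 1600).
min ATC = 1600/10 + 99 − 24·10 + 2·10^2 = ¥219. That is the break-even price.
Between these two prices the firm operates at a loss; above ¥219 it earns a profit.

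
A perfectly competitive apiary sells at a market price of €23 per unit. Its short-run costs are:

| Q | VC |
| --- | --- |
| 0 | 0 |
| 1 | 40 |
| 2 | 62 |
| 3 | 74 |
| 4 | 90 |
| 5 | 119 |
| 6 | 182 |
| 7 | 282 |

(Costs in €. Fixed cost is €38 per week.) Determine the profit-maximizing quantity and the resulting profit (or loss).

Q = 4; profit = -€36

Compute π = P·Q − TC at each output: Q=0: -38; Q=1: -55; Q=2: -54; Q=3: -43; Q=4: -36; Q=5: -42; Q=6: -82; Q=7: -159.
Profit is maximized at Q = 4. AVC there is 90/4 = €22.50 ≤ P, so producing beats shutting down (which would give -€38).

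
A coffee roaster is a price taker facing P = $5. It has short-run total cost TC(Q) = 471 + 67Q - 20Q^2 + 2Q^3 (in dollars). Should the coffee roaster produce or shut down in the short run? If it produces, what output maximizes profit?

Shut down

From TC, MC = TC'(Q) = 67 - 40Q + 6Q^2 and AVC = VC/Q = 67 - 20Q + 2Q^2.
AVC is minimized where dAVC/dQ = -20 + 4Q = 0, at Q = 5; min AVC = 67 - 20·5 + 2·5^2 = $17.
Since P = $5 < min AVC = $17, price fails to cover variable cost at any output.
The firm minimizes its loss by shutting down and losing only its fixed cost of $471.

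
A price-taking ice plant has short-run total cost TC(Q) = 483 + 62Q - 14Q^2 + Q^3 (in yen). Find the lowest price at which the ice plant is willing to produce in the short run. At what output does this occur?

¥13 per unit, at Q = 7

The firm shuts down when price falls below the minimum of average variable cost. AVC = VC/Q = 62 - 14Q + Q^2.
At the minimum of AVC, MC = AVC. MC = 62 - 28Q + 3Q^2; setting MC = AVC gives 2Q^2 - 14Q = 0, so Q = 7. min AVC = 13.
For P < ¥13 the firm produces nothing.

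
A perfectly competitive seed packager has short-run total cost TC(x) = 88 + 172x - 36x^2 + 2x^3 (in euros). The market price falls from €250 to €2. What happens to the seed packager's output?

Output falls from 13 to 0 (the firm shuts down)

AVC = 172 - 36x + 2x^2, minimized at x = 9 where min AVC = €10. MC = 172 - 72x + 6x^2.
With P = €250 above the shutdown price, P = MC gives x = 13.
At P = €2 < min AVC = €10, price no longer covers variable cost at any output, so the firm shuts down: x = 0.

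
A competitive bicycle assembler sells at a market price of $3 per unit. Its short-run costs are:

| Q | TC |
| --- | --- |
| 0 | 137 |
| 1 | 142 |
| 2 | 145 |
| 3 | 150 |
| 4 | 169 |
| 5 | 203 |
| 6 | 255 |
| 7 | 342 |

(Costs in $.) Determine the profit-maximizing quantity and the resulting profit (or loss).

Compute π = P·Q − TC at each output: Q=0: -137; Q=1: -139; Q=2: -139; Q=3: -141; Q=4: -157; Q=5: -188; Q=6: -237; Q=7: -321.
Profit is highest at Q = 0. Equivalently, the lowest AVC in the table is 8/2 ≈ $4 at Q = 2, and P = $3 falls below it — price never covers variable cost, so the firm shuts down and loses only its fixed cost.

Q = 0 (shut down); profit = -$137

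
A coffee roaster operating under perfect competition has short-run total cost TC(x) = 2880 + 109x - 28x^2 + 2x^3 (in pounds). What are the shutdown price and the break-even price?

Shutdown price = £11; break-even price = £301

Shutdown price = min AVC. AVC = 109 - 28x + 2x^2, with vertex at x = 7 and minimum £11.
ATC = 2880/x + 109 - 28x + 2x^2. Setting dATC/dx = −2880/x^2 − 28 + 4x = 0 gives x = 12 (since 4·12^3 − 28·12^2 = 2880).
min ATC = 2880/12 + 109 − 28·12 + 2·12^2 = £301. That is the break-even price.
Between these two prices the firm operates at a loss; above £301 it earns a profit.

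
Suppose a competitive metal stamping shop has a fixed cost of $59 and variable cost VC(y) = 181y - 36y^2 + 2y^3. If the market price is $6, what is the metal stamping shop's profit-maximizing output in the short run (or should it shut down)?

Variable cost is VC = 181y - 36y^2 + 2y^3, so AVC = VC/y = 181 - 36y + 2y^2 and MC = dTC/dy = 181 - 72y + 6y^2.
AVC hits its minimum where MC = AVC, at y = 9, giving min AVC = 181 - 36·9 + 2·9^2 = $19.
With P < min AVC ($6 < $19), every unit sold adds to the loss.
Best response: produce nothing and absorb the $59 fixed cost.

Shut down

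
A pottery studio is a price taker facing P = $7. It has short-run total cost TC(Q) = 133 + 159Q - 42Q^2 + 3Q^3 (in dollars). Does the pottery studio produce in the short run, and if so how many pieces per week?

From TC, MC = TC'(Q) = 159 - 84Q + 9Q^2 and AVC = VC/Q = 159 - 42Q + 3Q^2.
The AVC parabola has its vertex at Q = 42/6 = 7, where AVC = 159 - 42·7 + 3·7^2 = $12.
With P < min AVC ($7 < $12), every unit sold adds to the loss.
The firm minimizes its loss by shutting down and losing only its fixed cost of $133.

Shut down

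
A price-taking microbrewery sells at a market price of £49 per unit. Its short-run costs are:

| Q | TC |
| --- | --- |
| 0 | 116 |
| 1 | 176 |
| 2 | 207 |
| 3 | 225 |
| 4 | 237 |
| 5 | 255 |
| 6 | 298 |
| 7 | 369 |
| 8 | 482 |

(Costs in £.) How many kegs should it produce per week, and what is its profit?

Compute π = P·Q − TC at each output: Q=0: -116; Q=1: -127; Q=2: -109; Q=3: -78; Q=4: -41; Q=5: -10; Q=6: -4; Q=7: -26; Q=8: -90.
Profit is maximized at Q = 6. AVC there is 182/6 = £30.33 ≤ P, so producing beats shutting down (which would give -£116).

Q = 6; profit = -£4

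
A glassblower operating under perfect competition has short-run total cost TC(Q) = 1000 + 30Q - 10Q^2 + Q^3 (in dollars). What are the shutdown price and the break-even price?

AVC = 30 - 10Q + Q^2; minimized at Q = 5, giving min AVC = $5. That is the shutdown price.
ATC = 1000/Q + 30 - 10Q + Q^2. Setting dATC/dQ = −1000/Q^2 − 10 + 2Q = 0 gives Q = 10 (since 2·10^3 − 10·10^2 = 1000).
min ATC = 1000/10 + 30 − 10·10 + 10^2 = $130. That is the break-even price.
For $5 ≤ P < $130 the firm produces at a loss; below $5 it shuts down.

Shutdown price = $5; break-even price = $130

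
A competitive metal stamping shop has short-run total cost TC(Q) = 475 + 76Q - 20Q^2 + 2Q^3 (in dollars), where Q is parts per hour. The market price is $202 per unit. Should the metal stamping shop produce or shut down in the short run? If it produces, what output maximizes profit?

Variable cost is VC = 76Q - 20Q^2 + 2Q^3, so AVC = VC/Q = 76 - 20Q + 2Q^2 and MC = dTC/dQ = 76 - 40Q + 6Q^2.
The AVC parabola has its vertex at Q = 20/4 = 5, where AVC = 76 - 20·5 + 2·5^2 = $26.
Since P = $202 ≥ min AVC = $26, price covers variable cost and the firm should produce.
Solving P = MC: -126 - 40Q + 6Q^2 = 0 ⇒ Q = -7/3 or 9. On the upward-sloping branch, Q* = 9.
Check: AVC at Q = 9 is $58 ≤ P, so revenue covers variable cost.
Profit = P·Q − TC = 202·9 − 997 = $821.

Produce at Q = 9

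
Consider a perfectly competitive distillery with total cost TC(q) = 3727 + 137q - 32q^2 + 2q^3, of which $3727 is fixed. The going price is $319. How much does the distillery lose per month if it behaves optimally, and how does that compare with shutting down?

Profit = -$347 at q = 13

AVC = 137 - 32q + 2q^2; min AVC = $9 at q = 8. Since P = $319 ≥ min AVC, the firm produces.
MC = 137 - 64q + 6q^2. Setting P = MC and taking the root on the rising branch gives q* = 13.
TR = 319·13 = 4147. TC = 3727 + 767 = 4494. Profit = 4147 − 4494 = -$347.
Shutting down would mean losing the fixed cost of $3727, so operating at a loss of $347 is better by $3380.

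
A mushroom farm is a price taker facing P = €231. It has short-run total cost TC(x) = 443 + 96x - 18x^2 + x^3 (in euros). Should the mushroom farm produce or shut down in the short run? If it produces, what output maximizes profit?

Strip out fixed cost: VC = 96x - 18x^2 + x^3. Then AVC = 96 - 18x + x^2 and MC = 96 - 36x + 3x^2.
AVC is minimized where dAVC/dx = -18 + 2x = 0, at x = 9; min AVC = 96 - 18·9 + 9^2 = €15.
Since P = €231 ≥ min AVC = €15, price covers variable cost and the firm should produce.
Set P = MC: 231 = 96 - 36x + 3x^2 → -135 - 36x + 3x^2 = 0. The roots are x = -3 and x = 15; the profit-maximizing output is on the rising part of MC, so x* = 15.
Check: AVC at x = 15 is €51 ≤ P, so revenue covers variable cost.
Profit = P·x − TC = 231·15 − 1208 = €2257.

Produce at x = 15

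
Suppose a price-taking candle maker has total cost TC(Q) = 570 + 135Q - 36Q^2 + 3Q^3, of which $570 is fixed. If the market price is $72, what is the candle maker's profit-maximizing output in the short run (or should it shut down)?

Strip out fixed cost: VC = 135Q - 36Q^2 + 3Q^3. Then AVC = 135 - 36Q + 3Q^2 and MC = 135 - 72Q + 9Q^2.
AVC is minimized where dAVC/dQ = -36 + 6Q = 0, at Q = 6; min AVC = 135 - 36·6 + 3·6^2 = $27.
Since P = $72 ≥ min AVC = $27, price covers variable cost and the firm should produce.
Solving P = MC: 63 - 72Q + 9Q^2 = 0 ⇒ Q = 1 or 7. On the upward-sloping branch, Q* = 7.
Check: AVC at Q = 7 is $30 ≤ P, so revenue covers variable cost.
Profit = P·Q − TC = 72·7 − 780 = -$276, a loss, but smaller than the $570 fixed cost the firm would lose by shutting down.

Produce at Q = 7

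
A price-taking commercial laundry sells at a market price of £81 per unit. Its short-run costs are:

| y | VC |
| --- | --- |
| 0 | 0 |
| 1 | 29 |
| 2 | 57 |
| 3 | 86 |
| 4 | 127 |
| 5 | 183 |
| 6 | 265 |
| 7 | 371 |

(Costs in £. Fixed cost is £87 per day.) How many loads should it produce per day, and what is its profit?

y = 5; profit = £135

Compute π = P·y − TC at each output: y=0: -87; y=1: -35; y=2: 18; y=3: 70; y=4: 110; y=5: 135; y=6: 134; y=7: 109.
Profit is maximized at y = 5. AVC there is 183/5 = £36.60 ≤ P, so producing beats shutting down (which would give -£87).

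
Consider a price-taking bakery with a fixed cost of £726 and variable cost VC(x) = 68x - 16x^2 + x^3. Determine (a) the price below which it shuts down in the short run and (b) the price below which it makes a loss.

Shutdown price = min AVC. AVC = 68 - 16x + x^2, with vertex at x = 8 and minimum £4.
ATC = 726/x + 68 - 16x + x^2. Setting dATC/dx = −726/x^2 − 16 + 2x = 0 gives x = 11 (since 2·11^3 − 16·11^2 = 726).
min ATC = 726/11 + 68 − 16·11 + 11^2 = £79. That is the break-even price.
For £4 ≤ P < £79 the firm produces at a loss; below £4 it shuts down.

Shutdown price = £4; break-even price = £79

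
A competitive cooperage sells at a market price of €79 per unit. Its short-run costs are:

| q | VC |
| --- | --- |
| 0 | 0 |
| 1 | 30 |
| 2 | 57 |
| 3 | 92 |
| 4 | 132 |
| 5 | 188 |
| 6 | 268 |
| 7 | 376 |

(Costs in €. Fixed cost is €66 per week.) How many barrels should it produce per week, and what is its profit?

q = 5; profit = €141

Tabulate TR − TC: q=0: -66; q=1: -17; q=2: 35; q=3: 79; q=4: 118; q=5: 141; q=6: 140; q=7: 111.
Profit is maximized at q = 5. AVC there is 188/5 = €37.60 ≤ P, so producing beats shutting down (which would give -€66).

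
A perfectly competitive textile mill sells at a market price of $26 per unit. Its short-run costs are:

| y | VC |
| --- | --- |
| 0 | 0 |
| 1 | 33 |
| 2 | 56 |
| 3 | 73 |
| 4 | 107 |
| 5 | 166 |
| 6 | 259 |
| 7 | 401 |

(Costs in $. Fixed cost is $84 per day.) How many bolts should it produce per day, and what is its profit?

y = 3; profit = -$79

Profit at each row (π = 26y − TC): y=0: -84; y=1: -91; y=2: -88; y=3: -79; y=4: -87; y=5: -120; y=6: -187; y=7: -303.
Profit is maximized at y = 3. AVC there is 73/3 = $24.33 ≤ P, so producing beats shutting down (which would give -$84).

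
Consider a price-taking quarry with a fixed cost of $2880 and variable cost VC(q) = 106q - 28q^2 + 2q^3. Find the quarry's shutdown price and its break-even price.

Shutdown price = $8; break-even price = $298

AVC = 106 - 28q + 2q^2; minimized at q = 7, giving min AVC = $8. That is the shutdown price.
ATC = 2880/q + 106 - 28q + 2q^2. Setting dATC/dq = −2880/q^2 − 28 + 4q = 0 gives q = 12 (since 4·12^3 − 28·12^2 = 2880).
min ATC = 2880/12 + 106 − 28·12 + 2·12^2 = $298. That is the break-even price.
For $8 ≤ P < $298 the firm produces at a loss; below $8 it shuts down.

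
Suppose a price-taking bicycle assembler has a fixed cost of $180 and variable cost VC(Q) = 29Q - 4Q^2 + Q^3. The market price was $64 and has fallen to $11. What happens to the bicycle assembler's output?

MC = 29 - 8Q + 3Q^2; the shutdown threshold is min AVC = $25 (at Q = 2).
At P = $64 ≥ min AVC, set P = MC on the rising branch: Q = 5.
At P = $11 < min AVC = $25, price no longer covers variable cost at any output, so the firm shuts down: Q = 0.

Output falls from 5 to 0 (the firm shuts down)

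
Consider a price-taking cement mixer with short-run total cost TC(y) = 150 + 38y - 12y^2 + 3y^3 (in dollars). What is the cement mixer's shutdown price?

The shutdown price is the minimum of AVC. VC = 38y - 12y^2 + 3y^3, so AVC = 38 - 12y + 3y^2.
dAVC/dy = -12 + 6y = 0 gives y = 2. min AVC = 38 - 12·2 + 3·2^2 = 26.
For P < $26 the firm produces nothing.

$26 per unit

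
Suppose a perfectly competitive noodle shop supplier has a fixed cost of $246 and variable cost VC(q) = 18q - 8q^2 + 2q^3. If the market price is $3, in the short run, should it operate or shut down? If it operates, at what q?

Variable cost is VC = 18q - 8q^2 + 2q^3, so AVC = VC/q = 18 - 8q + 2q^2 and MC = dTC/dq = 18 - 16q + 6q^2.
AVC is minimized where dAVC/dq = -8 + 4q = 0, at q = 2; min AVC = 18 - 8·2 + 2·2^2 = $10.
With P < min AVC ($3 < $10), every unit sold adds to the loss.
Best response: produce nothing and absorb the $246 fixed cost.

Shut down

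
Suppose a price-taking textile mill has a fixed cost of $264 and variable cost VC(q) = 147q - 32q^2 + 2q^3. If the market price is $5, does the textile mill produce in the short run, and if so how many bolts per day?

Strip out fixed cost: VC = 147q - 32q^2 + 2q^3. Then AVC = 147 - 32q + 2q^2 and MC = 147 - 64q + 6q^2.
AVC is minimized where dAVC/dq = -32 + 4q = 0, at q = 8; min AVC = 147 - 32·8 + 2·8^2 = $19.
P = $5 lies below min AVC = $19; no output level covers variable cost.
The firm minimizes its loss by shutting down and losing only its fixed cost of $264.

Shut down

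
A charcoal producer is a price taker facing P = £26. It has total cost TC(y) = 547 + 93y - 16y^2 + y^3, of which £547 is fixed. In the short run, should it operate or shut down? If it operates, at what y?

Variable cost is VC = 93y - 16y^2 + y^3, so AVC = VC/y = 93 - 16y + y^2 and MC = dTC/dy = 93 - 32y + 3y^2.
AVC hits its minimum where MC = AVC, at y = 8, giving min AVC = 93 - 16·8 + 8^2 = £29.
With P < min AVC (£26 < £29), every unit sold adds to the loss.
Shutting down limits the loss to fixed cost, £547.

Shut down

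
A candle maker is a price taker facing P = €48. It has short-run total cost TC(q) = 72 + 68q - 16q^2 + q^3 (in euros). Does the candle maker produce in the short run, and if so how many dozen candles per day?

Produce at q = 10

From TC, MC = TC'(q) = 68 - 32q + 3q^2 and AVC = VC/q = 68 - 16q + q^2.
AVC hits its minimum where MC = AVC, at q = 8, giving min AVC = 68 - 16·8 + 8^2 = €4.
P = €48 exceeds min AVC = €4, so the firm stays open.
Set P = MC: 48 = 68 - 32q + 3q^2 → 20 - 32q + 3q^2 = 0. The roots are q = 2/3 and q = 10; the profit-maximizing output is on the rising part of MC, so q* = 10.
Check: AVC at q = 10 is €8 ≤ P, so revenue covers variable cost.
Profit = P·q − TC = 48·10 − 152 = €328.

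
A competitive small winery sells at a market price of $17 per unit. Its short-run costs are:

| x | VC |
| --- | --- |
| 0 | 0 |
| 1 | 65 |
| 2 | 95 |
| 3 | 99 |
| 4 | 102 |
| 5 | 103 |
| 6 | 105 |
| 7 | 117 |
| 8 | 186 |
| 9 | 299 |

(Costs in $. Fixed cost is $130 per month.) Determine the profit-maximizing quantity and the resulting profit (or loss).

x = 7; profit = -$128

Profit at each row (π = 17x − TC): x=0: -130; x=1: -178; x=2: -191; x=3: -178; x=4: -164; x=5: -148; x=6: -133; x=7: -128; x=8: -180; x=9: -276.
Profit is maximized at x = 7. AVC there is 117/7 = $16.71 ≤ P, so producing beats shutting down (which would give -$130).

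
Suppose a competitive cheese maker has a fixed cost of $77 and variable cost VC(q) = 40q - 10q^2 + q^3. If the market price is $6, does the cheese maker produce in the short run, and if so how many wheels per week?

Shut down

From TC, MC = TC'(q) = 40 - 20q + 3q^2 and AVC = VC/q = 40 - 10q + q^2.
AVC is minimized where dAVC/dq = -10 + 2q = 0, at q = 5; min AVC = 40 - 10·5 + 5^2 = $15.
With P < min AVC ($6 < $15), every unit sold adds to the loss.
Shutting down limits the loss to fixed cost, $77.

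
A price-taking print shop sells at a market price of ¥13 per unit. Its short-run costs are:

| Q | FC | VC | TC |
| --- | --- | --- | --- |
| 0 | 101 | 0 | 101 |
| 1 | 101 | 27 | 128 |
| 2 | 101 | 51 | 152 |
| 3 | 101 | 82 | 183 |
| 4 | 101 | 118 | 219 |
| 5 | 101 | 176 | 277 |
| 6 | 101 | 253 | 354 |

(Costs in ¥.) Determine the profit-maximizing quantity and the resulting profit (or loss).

Q = 0 (shut down); profit = -¥101

Profit at each row (π = 13Q − TC): Q=0: -101; Q=1: -115; Q=2: -126; Q=3: -144; Q=4: -167; Q=5: -212; Q=6: -276.
Profit is highest at Q = 0. Equivalently, the lowest AVC in the table is 51/2 ≈ ¥25.50 at Q = 2, and P = ¥13 falls below it — price never covers variable cost, so the firm shuts down and loses only its fixed cost.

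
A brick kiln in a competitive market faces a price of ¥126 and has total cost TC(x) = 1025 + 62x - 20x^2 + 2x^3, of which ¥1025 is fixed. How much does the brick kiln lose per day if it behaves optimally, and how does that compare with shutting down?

AVC = 62 - 20x + 2x^2; min AVC = ¥12 at x = 5. Since P = ¥126 ≥ min AVC, the firm produces.
MC = 62 - 40x + 6x^2. Setting P = MC and taking the root on the rising branch gives x* = 8.
TR = 126·8 = 1008. TC = 1025 + 240 = 1265. Profit = 1008 − 1265 = -¥257.
By producing, the firm covers all variable cost plus ¥768 of fixed cost; shutting down would lose the full ¥1025.

Profit = -¥257 at x = 8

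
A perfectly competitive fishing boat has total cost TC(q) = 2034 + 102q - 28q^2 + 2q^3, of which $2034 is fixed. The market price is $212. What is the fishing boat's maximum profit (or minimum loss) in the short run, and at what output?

AVC = 102 - 28q + 2q^2 has its minimum $4 at q = 7; price $212 clears that bar, so the firm operates.
MC = 102 - 56q + 6q^2. Setting P = MC and taking the root on the rising branch gives q* = 11.
TR = 212·11 = 2332. TC = 2034 + 396 = 2430. Profit = 2332 − 2430 = -$98.
That loss of $98 beats the $2034 the firm would lose by shutting down; producing recovers $1936 of fixed cost.

Profit = -$98 at q = 11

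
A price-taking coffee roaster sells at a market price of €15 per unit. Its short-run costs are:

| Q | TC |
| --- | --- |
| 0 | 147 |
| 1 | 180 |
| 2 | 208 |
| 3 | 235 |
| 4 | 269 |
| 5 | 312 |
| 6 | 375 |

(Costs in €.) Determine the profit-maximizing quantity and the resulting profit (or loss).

Q = 0 (shut down); profit = -€147

Compute π = P·Q − TC at each output: Q=0: -147; Q=1: -165; Q=2: -178; Q=3: -190; Q=4: -209; Q=5: -237; Q=6: -285.
Profit is highest at Q = 0. Equivalently, the lowest AVC in the table is 88/3 ≈ €29.33 at Q = 3, and P = €15 falls below it — price never covers variable cost, so the firm shuts down and loses only its fixed cost.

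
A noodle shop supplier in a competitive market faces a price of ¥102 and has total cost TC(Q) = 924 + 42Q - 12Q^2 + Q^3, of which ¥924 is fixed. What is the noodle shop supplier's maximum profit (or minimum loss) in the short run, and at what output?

AVC = 42 - 12Q + Q^2 has its minimum ¥6 at Q = 6; price ¥102 clears that bar, so the firm operates.
MC = 42 - 24Q + 3Q^2. Setting P = MC and taking the root on the rising branch gives Q* = 10.
TR = 102·10 = 1020. TC = 924 + 220 = 1144. Profit = 1020 − 1144 = -¥124.
That loss of ¥124 beats the ¥924 the firm would lose by shutting down; producing recovers ¥800 of fixed cost.

Profit = -¥124 at Q = 10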